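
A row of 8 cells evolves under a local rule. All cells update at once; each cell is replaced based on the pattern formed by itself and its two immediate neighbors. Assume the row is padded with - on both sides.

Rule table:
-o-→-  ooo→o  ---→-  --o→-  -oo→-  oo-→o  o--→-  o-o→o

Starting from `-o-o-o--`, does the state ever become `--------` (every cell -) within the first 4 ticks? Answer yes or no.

yes

tick 1: --o-o---
tick 2: ---o----
tick 3: --------
all cells are - at tick 3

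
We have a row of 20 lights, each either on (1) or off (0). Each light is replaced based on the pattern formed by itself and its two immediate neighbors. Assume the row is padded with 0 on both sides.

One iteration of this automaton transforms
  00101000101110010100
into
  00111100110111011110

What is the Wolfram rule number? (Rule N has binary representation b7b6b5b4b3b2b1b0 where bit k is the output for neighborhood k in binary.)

position 11: 111 → 1  (bit 7 = 1)
position 12: 110 → 1  (bit 6 = 1)
position 3: 101 → 1  (bit 5 = 1)
position 5: 100 → 1  (bit 4 = 1)
position 10: 011 → 0  (bit 3 = 0)
position 2: 010 → 1  (bit 2 = 1)
position 1: 001 → 0  (bit 1 = 0)
position 0: 000 → 0  (bit 0 = 0)
bits b7..b0 = 11110100 = 244

244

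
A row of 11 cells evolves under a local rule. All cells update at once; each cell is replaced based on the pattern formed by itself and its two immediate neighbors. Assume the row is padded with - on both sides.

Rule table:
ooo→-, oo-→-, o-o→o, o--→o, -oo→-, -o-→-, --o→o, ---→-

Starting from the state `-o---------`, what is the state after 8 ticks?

-o-o-o-o-o-

tick 1: o-o--------
tick 2: -o-o-------
tick 3: o-o-o------
tick 4: -o-o-o-----
tick 5: o-o-o-o----
tick 6: -o-o-o-o---
tick 7: o-o-o-o-o--
tick 8: -o-o-o-o-o-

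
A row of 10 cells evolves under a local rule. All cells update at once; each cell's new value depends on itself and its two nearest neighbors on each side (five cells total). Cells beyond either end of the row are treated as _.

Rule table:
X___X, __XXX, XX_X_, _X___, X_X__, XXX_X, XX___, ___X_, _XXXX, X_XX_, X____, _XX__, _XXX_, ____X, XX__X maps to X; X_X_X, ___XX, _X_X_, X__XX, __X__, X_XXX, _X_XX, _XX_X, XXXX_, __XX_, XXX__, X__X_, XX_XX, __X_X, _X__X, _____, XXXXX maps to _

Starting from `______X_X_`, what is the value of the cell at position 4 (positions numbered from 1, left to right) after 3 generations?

_

____XX__XX
__X__XX__X
XX____XX__
position 4 holds _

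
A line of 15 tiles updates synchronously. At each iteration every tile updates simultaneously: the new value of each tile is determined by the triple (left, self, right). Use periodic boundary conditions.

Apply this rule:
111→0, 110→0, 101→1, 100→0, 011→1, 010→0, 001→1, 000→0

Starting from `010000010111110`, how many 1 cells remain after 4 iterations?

4

iteration 1: 100000101100000
iteration 2: 000001011000001
iteration 3: 000010110000010
iteration 4: 000101100000100
count of 1: 4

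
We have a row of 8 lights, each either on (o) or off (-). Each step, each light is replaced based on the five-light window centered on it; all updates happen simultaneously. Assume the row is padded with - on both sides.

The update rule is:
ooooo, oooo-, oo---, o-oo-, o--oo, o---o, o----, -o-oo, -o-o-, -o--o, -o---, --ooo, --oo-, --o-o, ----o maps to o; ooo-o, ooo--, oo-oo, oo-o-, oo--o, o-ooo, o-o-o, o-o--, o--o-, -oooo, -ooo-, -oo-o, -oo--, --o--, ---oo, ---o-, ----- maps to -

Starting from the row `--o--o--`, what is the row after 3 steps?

step 1: o--o--oo
step 2: -o--ooo-
step 3: --ooo--o

--ooo--o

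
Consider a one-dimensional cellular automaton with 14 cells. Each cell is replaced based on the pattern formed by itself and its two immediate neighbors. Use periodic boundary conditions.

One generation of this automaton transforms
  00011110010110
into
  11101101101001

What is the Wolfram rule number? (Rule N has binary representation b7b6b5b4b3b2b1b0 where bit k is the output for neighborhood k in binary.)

179

position 4: 111 → 1  (bit 7 = 1)
position 6: 110 → 0  (bit 6 = 0)
position 10: 101 → 1  (bit 5 = 1)
position 7: 100 → 1  (bit 4 = 1)
position 3: 011 → 0  (bit 3 = 0)
position 9: 010 → 0  (bit 2 = 0)
position 2: 001 → 1  (bit 1 = 1)
position 0: 000 → 1  (bit 0 = 1)
bits b7..b0 = 10110011 = 179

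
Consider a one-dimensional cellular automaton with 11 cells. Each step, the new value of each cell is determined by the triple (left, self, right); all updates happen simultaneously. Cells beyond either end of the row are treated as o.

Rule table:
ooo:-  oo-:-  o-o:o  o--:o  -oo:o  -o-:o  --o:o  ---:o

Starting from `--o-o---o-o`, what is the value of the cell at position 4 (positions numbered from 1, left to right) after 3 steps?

ooooooooooo
-----------
ooooooooooo
position 4 holds o

o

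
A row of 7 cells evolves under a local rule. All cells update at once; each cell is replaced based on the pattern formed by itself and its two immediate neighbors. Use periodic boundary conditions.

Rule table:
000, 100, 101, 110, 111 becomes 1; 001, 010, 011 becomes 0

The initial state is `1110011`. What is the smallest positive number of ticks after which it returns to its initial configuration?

7

1111001
1111100
0111110
0011111
1001111
1100111
1110011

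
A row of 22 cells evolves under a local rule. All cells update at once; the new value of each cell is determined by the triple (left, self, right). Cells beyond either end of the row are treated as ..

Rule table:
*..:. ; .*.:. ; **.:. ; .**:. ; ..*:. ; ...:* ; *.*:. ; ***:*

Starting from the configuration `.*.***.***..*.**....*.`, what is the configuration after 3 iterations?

.*..*...*..****..**...

....*...*........**...
***...*...******....**
.*..*...*..****..**...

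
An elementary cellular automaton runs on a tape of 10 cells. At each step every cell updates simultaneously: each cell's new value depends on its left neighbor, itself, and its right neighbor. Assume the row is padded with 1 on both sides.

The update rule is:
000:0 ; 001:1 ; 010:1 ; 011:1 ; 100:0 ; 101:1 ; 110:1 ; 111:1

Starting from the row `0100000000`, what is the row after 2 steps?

1100000001
1100000011

1100000011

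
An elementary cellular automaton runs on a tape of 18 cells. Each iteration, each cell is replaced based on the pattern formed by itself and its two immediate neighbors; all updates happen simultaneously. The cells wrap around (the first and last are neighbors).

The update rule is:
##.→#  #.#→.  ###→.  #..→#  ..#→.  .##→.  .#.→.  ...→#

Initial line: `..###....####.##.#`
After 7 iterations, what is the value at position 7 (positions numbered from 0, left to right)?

#...####....#..#..
.##....####..#..#.
..####....##..#..#
#....####..##..#..
.###....##..##..#.
...####..##..##..#
##....##..##..##..
position 7 holds #

#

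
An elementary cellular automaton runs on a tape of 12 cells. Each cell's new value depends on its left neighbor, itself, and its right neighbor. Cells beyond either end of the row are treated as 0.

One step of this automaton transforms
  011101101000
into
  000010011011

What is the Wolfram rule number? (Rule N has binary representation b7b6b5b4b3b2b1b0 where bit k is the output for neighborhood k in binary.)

position 2: 111 → 0  (bit 7 = 0)
position 3: 110 → 0  (bit 6 = 0)
position 4: 101 → 1  (bit 5 = 1)
position 9: 100 → 0  (bit 4 = 0)
position 1: 011 → 0  (bit 3 = 0)
position 8: 010 → 1  (bit 2 = 1)
position 0: 001 → 0  (bit 1 = 0)
position 10: 000 → 1  (bit 0 = 1)
bits b7..b0 = 00100101 = 37

37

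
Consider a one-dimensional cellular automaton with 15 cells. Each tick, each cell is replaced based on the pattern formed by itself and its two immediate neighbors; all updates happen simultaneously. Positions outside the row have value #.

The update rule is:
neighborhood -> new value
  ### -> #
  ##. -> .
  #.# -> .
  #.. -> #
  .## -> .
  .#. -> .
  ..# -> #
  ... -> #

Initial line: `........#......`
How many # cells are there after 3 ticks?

13

tick 1: ########.######
tick 2: #######...#####
tick 3: ######.###.####
count of #: 13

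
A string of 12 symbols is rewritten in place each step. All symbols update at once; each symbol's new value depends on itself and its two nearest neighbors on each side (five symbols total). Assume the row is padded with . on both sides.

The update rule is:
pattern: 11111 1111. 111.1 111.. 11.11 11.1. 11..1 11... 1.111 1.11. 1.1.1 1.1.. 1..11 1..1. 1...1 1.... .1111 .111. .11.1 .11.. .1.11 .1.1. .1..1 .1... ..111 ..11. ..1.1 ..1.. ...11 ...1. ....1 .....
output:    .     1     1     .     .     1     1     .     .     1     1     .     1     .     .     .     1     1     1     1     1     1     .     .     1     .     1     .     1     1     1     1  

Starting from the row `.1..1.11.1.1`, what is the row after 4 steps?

11.1...1...1

step 1: 1...1111111.
step 2: ...111...1..
step 3: 11111...1...
step 4: 11.1...1...1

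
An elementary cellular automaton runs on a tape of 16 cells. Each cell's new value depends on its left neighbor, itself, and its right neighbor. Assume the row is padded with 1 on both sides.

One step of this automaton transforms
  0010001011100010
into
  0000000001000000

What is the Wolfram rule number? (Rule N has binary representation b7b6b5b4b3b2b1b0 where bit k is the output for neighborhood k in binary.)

128

position 9: 111 → 1  (bit 7 = 1)
position 10: 110 → 0  (bit 6 = 0)
position 7: 101 → 0  (bit 5 = 0)
position 0: 100 → 0  (bit 4 = 0)
position 8: 011 → 0  (bit 3 = 0)
position 2: 010 → 0  (bit 2 = 0)
position 1: 001 → 0  (bit 1 = 0)
position 4: 000 → 0  (bit 0 = 0)
bits b7..b0 = 10000000 = 128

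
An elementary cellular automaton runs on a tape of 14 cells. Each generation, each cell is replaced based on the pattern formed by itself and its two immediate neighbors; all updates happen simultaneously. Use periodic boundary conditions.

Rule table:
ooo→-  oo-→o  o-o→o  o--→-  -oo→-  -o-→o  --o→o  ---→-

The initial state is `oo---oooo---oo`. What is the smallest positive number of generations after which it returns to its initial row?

7

-o--o---o--o--
oo-oo--oo-oo--
-oo-o-o-oo-o-o
o-oooooo-ooooo
oo-----oo-----
-o----o-o----o
oo---oooo---oo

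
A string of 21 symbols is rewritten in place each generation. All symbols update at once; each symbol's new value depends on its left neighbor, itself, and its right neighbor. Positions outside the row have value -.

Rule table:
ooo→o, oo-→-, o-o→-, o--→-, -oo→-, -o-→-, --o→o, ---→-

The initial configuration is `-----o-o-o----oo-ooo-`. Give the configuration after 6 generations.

----o--------o----o--
---o--------o----o---
--o--------o----o----
-o--------o----o-----
o--------o----o------
--------o----o-------

--------o----o-------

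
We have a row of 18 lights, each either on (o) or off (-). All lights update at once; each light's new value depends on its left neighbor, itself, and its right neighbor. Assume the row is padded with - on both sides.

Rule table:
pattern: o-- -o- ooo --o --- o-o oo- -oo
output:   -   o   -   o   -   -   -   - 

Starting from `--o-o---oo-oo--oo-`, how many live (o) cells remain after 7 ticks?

-oo-o--o------o---
o---o-oo-----oo---
o--oo-------o-----
o-o--------oo-----
o-o-------o-------
o-o------oo-------
o-o-----o---------
count of o: 3

3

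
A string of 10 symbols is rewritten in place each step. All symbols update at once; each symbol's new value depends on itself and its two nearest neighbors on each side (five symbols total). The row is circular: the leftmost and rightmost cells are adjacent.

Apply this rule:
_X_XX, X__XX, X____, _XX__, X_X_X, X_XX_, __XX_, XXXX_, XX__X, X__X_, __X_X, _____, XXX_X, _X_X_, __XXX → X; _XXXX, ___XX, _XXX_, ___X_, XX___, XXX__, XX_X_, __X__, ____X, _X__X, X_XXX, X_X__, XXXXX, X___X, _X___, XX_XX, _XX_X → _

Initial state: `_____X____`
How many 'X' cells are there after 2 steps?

step 1: XXX____XXX
step 2: _X__X__X__
count of X: 3

3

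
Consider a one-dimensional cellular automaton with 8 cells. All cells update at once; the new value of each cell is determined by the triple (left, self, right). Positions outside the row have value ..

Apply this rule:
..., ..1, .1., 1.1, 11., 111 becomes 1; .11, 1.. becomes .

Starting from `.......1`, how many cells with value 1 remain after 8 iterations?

11111111
.1111111
1.111111
11.11111
.11.1111
1.11.111
11.11.11
.11.11.1
count of 1: 5

5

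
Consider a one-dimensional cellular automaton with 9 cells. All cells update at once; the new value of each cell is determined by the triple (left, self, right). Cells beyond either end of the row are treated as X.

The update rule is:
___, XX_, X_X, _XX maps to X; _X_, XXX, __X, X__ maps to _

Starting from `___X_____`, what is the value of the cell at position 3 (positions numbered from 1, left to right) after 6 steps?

step 1: _X___XXX_
step 2: X__X_X_XX
step 3: X___X_XX_
step 4: X_X__XXXX
step 5: XX___X___
step 6: _X_X___X_
position 3 holds _

_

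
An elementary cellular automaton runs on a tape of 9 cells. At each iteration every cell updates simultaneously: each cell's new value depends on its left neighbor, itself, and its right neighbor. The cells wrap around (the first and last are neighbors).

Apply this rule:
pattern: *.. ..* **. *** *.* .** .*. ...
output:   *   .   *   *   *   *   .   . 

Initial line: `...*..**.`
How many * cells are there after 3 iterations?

6

....*.***
*....****
**...****
count of *: 6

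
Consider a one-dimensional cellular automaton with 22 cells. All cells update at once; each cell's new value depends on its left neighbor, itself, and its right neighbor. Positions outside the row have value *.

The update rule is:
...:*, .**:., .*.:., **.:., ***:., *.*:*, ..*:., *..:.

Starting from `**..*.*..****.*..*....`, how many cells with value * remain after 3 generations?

4

generation 1: .....*.......*.....**.
generation 2: .***...*****...***...*
generation 3: *....*.......*.....*..
count of *: 4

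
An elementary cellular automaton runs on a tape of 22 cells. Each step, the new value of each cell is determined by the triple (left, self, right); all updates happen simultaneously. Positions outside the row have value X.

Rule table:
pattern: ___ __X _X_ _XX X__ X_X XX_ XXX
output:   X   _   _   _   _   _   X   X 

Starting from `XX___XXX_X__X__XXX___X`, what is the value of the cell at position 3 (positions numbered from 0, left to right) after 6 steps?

X

XX_X__XX________XX_X__
XX_____X_XXXXXX__X____
XX_XXX____XXXXX____XX_
XX__XX_XX__XXXX_XX__X_
XX___X__X___XXX__X____
XX_X______X__XX____XX_
position 3 holds X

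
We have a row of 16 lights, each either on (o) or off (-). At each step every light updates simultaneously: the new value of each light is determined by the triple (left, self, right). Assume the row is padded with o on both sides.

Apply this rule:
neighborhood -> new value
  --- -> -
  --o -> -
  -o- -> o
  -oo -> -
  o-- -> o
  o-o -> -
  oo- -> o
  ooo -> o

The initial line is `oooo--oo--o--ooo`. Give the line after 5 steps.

oooooooo--oo--o-

ooooo--oo-oo--oo
oooooo--o--oo--o
ooooooo-oo--oo--
ooooooo--oo--oo-
oooooooo--oo--o-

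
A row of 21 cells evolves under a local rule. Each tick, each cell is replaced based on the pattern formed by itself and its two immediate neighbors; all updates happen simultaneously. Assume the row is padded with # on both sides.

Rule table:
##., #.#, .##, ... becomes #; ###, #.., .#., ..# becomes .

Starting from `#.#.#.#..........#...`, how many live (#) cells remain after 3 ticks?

##.#.#..########...#.
.##.#...#......#.#..#
####..#...####..#...#
count of #: 11

11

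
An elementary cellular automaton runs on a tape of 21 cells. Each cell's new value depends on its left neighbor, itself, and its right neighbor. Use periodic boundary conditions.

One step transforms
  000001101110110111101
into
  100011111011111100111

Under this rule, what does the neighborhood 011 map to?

At position 5 the neighborhood is 011; the next row has 1 there.

1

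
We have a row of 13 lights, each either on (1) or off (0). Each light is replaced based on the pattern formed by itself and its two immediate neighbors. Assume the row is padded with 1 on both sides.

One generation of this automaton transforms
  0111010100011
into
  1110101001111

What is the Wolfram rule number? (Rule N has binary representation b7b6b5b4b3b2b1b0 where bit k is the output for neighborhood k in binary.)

position 2: 111 → 1  (bit 7 = 1)
position 3: 110 → 0  (bit 6 = 0)
position 0: 101 → 1  (bit 5 = 1)
position 8: 100 → 0  (bit 4 = 0)
position 1: 011 → 1  (bit 3 = 1)
position 5: 010 → 0  (bit 2 = 0)
position 10: 001 → 1  (bit 1 = 1)
position 9: 000 → 1  (bit 0 = 1)
bits b7..b0 = 10101011 = 171

171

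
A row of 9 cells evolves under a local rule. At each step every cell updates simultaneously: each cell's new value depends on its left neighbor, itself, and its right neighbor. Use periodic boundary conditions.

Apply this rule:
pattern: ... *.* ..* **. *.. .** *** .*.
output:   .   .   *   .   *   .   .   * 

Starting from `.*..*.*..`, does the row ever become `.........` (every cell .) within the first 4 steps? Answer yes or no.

yes

*****.**.
.........
all cells are . at step 2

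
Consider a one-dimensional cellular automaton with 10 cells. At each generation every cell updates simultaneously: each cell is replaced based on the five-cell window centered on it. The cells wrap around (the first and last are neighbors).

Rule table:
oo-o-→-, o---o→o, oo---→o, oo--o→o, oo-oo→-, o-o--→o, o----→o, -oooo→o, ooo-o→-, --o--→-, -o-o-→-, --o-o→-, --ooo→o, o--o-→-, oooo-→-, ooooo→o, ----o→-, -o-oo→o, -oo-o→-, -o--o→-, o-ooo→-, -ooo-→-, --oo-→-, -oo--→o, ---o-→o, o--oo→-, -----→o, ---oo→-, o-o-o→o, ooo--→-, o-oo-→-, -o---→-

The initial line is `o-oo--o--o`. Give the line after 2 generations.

o---oooooo

---oo-----
o---oooooo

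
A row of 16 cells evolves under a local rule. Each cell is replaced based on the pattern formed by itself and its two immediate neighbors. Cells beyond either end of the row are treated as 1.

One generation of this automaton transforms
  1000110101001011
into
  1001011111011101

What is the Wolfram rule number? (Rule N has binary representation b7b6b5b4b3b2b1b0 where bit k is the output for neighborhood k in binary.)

position 15: 111 → 1  (bit 7 = 1)
position 0: 110 → 1  (bit 6 = 1)
position 6: 101 → 1  (bit 5 = 1)
position 1: 100 → 0  (bit 4 = 0)
position 4: 011 → 0  (bit 3 = 0)
position 7: 010 → 1  (bit 2 = 1)
position 3: 001 → 1  (bit 1 = 1)
position 2: 000 → 0  (bit 0 = 0)
bits b7..b0 = 11100110 = 230

230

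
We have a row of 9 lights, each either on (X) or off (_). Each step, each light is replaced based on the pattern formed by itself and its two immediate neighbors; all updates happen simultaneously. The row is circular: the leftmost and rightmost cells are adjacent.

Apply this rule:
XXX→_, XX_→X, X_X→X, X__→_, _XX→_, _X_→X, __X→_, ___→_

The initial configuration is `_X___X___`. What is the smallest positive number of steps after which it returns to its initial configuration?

_X___X___

1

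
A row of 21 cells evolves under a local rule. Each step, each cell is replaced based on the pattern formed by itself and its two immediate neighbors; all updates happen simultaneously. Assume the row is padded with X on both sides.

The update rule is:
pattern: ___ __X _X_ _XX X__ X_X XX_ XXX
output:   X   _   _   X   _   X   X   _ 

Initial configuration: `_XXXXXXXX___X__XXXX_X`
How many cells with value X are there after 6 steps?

10

step 1: XX______X_X____X__XXX
step 2: _X_XXXX__X__XX____X__
step 3: X_XX__X_____XX_XX____
step 4: XXXX____XXX_XXXXX_XX_
step 5: ___X_XX_X_XXX___XXXXX
step 6: _X__XXXX_XX_X_X_X____
count of X: 10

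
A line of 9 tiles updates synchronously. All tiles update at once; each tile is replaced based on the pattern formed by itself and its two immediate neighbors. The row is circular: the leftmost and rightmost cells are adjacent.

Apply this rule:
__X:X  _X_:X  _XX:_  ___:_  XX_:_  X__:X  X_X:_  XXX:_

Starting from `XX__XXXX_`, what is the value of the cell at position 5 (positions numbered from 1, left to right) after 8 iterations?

__XX_____
_X__X____
XXXXXX___
______X_X
X____XX_X
_X__X____  (repeats iteration 2; period 4)
iteration 8: ______X_X
position 5 holds _

_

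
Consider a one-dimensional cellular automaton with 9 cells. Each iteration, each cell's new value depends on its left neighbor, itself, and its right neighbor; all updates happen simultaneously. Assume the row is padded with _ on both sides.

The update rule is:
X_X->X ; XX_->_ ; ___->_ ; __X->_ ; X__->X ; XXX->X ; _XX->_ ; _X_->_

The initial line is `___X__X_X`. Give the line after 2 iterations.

_____X__X

____X__X_
_____X__X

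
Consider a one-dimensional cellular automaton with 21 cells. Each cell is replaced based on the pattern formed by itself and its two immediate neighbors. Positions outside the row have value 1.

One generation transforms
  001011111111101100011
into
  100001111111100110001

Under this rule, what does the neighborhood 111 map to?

At position 5 the neighborhood is 111; the next row has 1 there.

1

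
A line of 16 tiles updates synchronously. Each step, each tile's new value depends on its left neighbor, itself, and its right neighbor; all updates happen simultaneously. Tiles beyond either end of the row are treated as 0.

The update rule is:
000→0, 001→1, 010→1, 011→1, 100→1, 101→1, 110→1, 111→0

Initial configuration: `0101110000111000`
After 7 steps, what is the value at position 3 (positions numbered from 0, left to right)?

1111011001101100
1001111111111110
1111000000000011
1001100000000111
1111110000001101
1000011000011111
1100111100110001
position 3 holds 0

0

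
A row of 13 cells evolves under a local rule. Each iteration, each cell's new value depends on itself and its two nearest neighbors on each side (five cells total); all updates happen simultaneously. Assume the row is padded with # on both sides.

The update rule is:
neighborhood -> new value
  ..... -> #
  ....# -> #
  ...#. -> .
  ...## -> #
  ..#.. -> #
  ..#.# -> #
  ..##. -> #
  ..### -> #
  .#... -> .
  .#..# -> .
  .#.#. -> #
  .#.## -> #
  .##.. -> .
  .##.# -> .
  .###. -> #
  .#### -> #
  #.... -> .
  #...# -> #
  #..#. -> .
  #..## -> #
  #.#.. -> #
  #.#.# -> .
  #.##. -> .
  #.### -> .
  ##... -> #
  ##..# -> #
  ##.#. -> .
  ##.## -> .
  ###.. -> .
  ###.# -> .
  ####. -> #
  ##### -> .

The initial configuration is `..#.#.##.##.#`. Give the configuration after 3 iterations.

iteration 1: #.##.#.......
iteration 2: .....#..#####
iteration 3: #.##.#.###...

#.##.#.###...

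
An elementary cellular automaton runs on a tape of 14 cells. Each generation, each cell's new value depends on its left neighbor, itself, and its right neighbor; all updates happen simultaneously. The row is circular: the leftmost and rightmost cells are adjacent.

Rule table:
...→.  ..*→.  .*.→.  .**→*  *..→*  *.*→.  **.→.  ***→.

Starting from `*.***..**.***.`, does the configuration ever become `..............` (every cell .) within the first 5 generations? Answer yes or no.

no

generation 1: ..*..*.*..*...
generation 2: ...*....*..*..
generation 3: ....*....*..*.
generation 4: .....*....*..*
generation 5: *.....*....*..
generation 5 is *.....*....*.., still not uniform .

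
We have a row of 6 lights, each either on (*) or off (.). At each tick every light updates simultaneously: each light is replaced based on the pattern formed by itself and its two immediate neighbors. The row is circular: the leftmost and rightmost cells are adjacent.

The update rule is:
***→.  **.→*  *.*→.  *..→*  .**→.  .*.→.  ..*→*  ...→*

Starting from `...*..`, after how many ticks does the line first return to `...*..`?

***.**
..*...
**.***
.*....
*.****
*.....
.*****
.....*
*****.
....*.
****.*
...*..

12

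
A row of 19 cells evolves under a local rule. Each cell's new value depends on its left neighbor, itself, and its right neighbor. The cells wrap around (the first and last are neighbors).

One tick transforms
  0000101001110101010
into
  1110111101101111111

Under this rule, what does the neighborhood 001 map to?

0

At position 3 the neighborhood is 001; the next row has 0 there.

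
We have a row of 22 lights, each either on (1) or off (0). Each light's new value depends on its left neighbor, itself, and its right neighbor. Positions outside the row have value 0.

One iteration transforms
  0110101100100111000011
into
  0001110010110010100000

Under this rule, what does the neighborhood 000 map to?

At position 17 the neighborhood is 000; the next row has 0 there.

0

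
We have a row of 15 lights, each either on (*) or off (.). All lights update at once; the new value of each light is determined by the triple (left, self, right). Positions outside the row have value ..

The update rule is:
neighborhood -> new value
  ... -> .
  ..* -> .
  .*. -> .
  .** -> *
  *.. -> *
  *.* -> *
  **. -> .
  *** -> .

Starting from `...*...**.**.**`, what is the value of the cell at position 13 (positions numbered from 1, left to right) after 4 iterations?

*

....*..*.**.**.
.....*..**.**.*
......*.*.**.*.
.......*.**.*.*
position 13 holds *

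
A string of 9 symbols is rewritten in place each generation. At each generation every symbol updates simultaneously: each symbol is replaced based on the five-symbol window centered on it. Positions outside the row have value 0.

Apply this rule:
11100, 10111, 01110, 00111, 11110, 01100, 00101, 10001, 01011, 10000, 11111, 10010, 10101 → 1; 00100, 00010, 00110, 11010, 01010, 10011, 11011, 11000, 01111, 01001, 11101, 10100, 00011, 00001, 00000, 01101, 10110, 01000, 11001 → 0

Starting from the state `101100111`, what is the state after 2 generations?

110100111
000000111

000000111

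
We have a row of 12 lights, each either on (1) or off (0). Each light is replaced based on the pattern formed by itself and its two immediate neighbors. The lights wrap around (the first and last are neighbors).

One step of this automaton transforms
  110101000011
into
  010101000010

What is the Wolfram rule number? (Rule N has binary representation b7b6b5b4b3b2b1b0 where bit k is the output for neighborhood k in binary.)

position 0: 111 → 0  (bit 7 = 0)
position 1: 110 → 1  (bit 6 = 1)
position 2: 101 → 0  (bit 5 = 0)
position 6: 100 → 0  (bit 4 = 0)
position 10: 011 → 1  (bit 3 = 1)
position 3: 010 → 1  (bit 2 = 1)
position 9: 001 → 0  (bit 1 = 0)
position 7: 000 → 0  (bit 0 = 0)
bits b7..b0 = 01001100 = 76

76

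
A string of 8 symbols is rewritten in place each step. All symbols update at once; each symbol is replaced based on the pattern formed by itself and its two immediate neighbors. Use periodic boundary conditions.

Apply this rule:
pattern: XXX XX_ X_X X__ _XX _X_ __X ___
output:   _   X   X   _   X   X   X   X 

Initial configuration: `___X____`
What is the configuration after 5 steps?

XXXX_XXX
___XXX__
XXXX_X_X
___XXXXX
_XXX___X

_XXX___X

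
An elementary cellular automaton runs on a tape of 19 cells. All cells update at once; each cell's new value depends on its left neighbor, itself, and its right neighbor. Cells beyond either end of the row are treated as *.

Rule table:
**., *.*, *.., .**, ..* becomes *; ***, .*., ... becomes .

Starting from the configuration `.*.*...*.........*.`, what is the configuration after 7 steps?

*.*.*.*.*.......*.*
**.*.*.*.*.....*.**
.**.*.*.*.*...*.**.
****.*.*.*.*.*.****
...**.*.*.*.*.**...
*.****.*.*.*.****.*
***..**.*.*.**..***

***..**.*.*.**..***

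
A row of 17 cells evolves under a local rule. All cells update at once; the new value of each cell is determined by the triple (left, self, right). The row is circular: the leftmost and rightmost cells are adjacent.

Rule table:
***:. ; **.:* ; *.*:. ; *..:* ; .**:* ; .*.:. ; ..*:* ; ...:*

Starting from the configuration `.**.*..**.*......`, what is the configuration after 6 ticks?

..****..****.....

tick 1: ***..****..******
tick 2: ..****..****.....
tick 3: ***..****..******  (repeats tick 1; period 2)
tick 6: ..****..****.....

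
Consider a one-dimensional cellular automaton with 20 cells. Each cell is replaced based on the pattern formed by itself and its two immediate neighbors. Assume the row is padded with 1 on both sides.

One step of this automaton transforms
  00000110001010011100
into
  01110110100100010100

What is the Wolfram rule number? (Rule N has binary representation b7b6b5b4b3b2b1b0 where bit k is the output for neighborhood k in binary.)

105

position 16: 111 → 0  (bit 7 = 0)
position 6: 110 → 1  (bit 6 = 1)
position 11: 101 → 1  (bit 5 = 1)
position 0: 100 → 0  (bit 4 = 0)
position 5: 011 → 1  (bit 3 = 1)
position 10: 010 → 0  (bit 2 = 0)
position 4: 001 → 0  (bit 1 = 0)
position 1: 000 → 1  (bit 0 = 1)
bits b7..b0 = 01101001 = 105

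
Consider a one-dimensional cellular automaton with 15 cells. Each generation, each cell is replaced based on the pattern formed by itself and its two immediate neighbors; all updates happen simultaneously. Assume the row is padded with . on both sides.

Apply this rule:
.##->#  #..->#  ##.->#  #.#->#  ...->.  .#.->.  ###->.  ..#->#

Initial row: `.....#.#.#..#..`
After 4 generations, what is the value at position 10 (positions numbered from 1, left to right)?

#

generation 1: ....#.#.#.##.#.
generation 2: ...#.#.#.####.#
generation 3: ..#.#.#.##..##.
generation 4: .#.#.#.########
position 10 holds #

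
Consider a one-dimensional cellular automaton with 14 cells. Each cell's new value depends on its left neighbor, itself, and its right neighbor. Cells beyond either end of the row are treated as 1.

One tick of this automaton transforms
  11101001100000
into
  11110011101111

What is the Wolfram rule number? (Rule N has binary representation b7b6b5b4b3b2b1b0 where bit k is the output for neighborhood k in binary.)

235

position 0: 111 → 1  (bit 7 = 1)
position 2: 110 → 1  (bit 6 = 1)
position 3: 101 → 1  (bit 5 = 1)
position 5: 100 → 0  (bit 4 = 0)
position 7: 011 → 1  (bit 3 = 1)
position 4: 010 → 0  (bit 2 = 0)
position 6: 001 → 1  (bit 1 = 1)
position 10: 000 → 1  (bit 0 = 1)
bits b7..b0 = 11101011 = 235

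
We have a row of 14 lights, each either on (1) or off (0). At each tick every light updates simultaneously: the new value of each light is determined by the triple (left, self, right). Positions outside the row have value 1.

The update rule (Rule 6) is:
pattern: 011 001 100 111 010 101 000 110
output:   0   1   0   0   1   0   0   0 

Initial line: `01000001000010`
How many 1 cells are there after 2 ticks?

01000011000110
01000100001000
count of 1: 3

3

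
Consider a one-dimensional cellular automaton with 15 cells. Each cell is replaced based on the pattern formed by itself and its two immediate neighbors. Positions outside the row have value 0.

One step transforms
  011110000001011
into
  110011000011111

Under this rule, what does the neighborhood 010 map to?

1

At position 11 the neighborhood is 010; the next row has 1 there.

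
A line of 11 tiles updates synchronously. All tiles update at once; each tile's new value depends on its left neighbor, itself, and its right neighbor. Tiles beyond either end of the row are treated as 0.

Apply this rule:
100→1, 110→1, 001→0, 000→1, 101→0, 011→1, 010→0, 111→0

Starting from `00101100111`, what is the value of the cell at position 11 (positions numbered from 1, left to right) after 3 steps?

10001110101
01101010000
01100001111
position 11 holds 1

1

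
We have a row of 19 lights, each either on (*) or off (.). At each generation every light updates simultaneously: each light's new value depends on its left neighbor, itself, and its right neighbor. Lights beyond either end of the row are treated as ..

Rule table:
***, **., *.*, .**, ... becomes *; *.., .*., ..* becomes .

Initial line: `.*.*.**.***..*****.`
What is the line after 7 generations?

***********..*****.

..*.*******..*****.
*..********..*****.
...********..*****.
**.********..*****.
***********..*****.
***********..*****.  (fixed point — unchanged through generation 7)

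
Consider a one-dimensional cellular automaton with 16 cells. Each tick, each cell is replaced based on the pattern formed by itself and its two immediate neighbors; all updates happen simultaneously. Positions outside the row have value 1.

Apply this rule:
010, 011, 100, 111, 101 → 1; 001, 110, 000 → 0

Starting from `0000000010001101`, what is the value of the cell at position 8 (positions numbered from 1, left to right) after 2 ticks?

0

1000000011001011
0100000010101111
position 8 holds 0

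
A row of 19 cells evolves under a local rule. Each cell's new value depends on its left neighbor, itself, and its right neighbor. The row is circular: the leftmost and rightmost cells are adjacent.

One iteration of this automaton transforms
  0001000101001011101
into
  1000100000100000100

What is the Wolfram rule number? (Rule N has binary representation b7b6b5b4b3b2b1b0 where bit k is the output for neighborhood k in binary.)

80

position 15: 111 → 0  (bit 7 = 0)
position 16: 110 → 1  (bit 6 = 1)
position 8: 101 → 0  (bit 5 = 0)
position 0: 100 → 1  (bit 4 = 1)
position 14: 011 → 0  (bit 3 = 0)
position 3: 010 → 0  (bit 2 = 0)
position 2: 001 → 0  (bit 1 = 0)
position 1: 000 → 0  (bit 0 = 0)
bits b7..b0 = 01010000 = 80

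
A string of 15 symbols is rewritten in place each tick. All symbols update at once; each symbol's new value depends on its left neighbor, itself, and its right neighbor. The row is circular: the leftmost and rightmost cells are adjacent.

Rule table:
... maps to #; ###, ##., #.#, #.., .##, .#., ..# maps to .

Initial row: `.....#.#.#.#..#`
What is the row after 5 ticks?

.###...........
.....##########
.###...........  (repeats tick 1; period 2)
tick 5: .###...........

.###...........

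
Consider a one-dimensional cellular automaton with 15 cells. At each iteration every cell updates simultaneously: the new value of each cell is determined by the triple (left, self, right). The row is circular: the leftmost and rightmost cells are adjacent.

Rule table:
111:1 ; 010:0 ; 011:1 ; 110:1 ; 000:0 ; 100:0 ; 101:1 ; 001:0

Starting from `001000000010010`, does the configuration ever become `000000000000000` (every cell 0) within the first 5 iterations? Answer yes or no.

yes

iteration 1: 000000000000000
all cells are 0 at iteration 1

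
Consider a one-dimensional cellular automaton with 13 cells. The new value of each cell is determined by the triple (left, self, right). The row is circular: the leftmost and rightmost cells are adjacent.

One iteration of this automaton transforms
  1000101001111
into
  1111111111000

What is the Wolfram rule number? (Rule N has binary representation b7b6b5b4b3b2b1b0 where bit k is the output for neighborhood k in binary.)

position 10: 111 → 0  (bit 7 = 0)
position 0: 110 → 1  (bit 6 = 1)
position 5: 101 → 1  (bit 5 = 1)
position 1: 100 → 1  (bit 4 = 1)
position 9: 011 → 1  (bit 3 = 1)
position 4: 010 → 1  (bit 2 = 1)
position 3: 001 → 1  (bit 1 = 1)
position 2: 000 → 1  (bit 0 = 1)
bits b7..b0 = 01111111 = 127

127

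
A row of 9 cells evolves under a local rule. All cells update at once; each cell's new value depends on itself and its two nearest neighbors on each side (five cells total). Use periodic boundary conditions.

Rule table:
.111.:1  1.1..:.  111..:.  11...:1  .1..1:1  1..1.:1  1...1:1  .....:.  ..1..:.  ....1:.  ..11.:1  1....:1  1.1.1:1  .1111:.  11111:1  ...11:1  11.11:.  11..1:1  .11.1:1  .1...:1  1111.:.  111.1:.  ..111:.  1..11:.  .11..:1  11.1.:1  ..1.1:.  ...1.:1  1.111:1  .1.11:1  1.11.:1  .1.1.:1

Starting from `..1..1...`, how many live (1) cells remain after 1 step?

5

.1.11.11.
count of 1: 5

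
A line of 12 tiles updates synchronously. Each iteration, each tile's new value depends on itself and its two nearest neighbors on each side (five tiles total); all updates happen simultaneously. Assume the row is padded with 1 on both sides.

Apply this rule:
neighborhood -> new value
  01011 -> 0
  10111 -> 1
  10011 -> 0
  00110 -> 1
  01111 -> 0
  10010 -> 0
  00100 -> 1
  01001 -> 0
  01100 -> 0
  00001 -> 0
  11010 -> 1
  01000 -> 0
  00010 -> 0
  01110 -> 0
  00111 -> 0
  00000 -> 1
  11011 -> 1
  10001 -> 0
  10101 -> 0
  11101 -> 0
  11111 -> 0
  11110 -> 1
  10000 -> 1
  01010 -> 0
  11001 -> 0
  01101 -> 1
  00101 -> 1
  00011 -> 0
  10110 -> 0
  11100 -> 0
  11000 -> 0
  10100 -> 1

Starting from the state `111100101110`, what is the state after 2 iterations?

001000101000

iteration 1: 001000101001
iteration 2: 001000101000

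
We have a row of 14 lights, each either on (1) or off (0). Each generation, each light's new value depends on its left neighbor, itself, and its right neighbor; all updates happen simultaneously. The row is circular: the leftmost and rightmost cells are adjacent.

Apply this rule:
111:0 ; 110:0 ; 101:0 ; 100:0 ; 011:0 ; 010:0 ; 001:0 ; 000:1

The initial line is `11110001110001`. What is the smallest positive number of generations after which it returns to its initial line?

2

00000100000100
11110001110001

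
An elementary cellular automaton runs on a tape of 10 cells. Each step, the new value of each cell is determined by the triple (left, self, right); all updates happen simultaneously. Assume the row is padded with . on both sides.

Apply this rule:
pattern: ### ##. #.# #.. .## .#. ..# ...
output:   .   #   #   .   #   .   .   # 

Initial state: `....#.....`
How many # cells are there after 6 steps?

###...####
#.#.#.#..#
.#.#.#....
..#.#..###
#..#...#.#
.....#..#.
count of #: 2

2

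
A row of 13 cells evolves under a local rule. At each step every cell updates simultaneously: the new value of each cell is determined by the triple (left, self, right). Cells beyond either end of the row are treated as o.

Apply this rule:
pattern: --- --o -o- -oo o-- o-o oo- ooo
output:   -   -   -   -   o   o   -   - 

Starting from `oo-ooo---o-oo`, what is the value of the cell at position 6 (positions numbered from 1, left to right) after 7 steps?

o

--o---o---o--
o--o---o---o-
-o--o---o---o
o-o--o---o---
-o-o--o---o--
o-o-o--o---o-
-o-o-o--o---o
position 6 holds o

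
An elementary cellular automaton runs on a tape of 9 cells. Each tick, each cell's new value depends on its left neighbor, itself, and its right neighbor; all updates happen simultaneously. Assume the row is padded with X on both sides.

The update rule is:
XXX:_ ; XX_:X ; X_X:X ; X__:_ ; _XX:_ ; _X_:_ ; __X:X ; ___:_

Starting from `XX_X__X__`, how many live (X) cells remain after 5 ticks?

_XX__X__X
X_X_X__X_
XX_X__X_X
_XX__X_X_
X_X_X_X_X
count of X: 5

5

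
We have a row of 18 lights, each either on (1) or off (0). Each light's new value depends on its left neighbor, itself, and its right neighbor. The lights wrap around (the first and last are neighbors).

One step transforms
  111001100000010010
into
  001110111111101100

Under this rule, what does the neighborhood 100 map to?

1

At position 3 the neighborhood is 100; the next row has 1 there.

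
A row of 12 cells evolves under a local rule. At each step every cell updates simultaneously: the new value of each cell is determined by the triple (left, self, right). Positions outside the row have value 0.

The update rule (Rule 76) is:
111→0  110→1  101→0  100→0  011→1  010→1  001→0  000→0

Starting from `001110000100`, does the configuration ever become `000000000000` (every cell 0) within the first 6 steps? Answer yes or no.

001010000100
001010000100  (fixed point — unchanged through step 6)
step 6 is 001010000100, still not uniform 0

no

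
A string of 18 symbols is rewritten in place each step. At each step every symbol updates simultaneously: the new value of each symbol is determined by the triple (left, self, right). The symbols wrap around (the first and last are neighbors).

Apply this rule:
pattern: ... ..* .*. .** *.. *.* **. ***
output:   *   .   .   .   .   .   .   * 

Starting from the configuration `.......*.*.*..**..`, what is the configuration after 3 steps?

step 1: ******...........*
step 2: *****..*********..
step 3: .***....*******...

.***....*******...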